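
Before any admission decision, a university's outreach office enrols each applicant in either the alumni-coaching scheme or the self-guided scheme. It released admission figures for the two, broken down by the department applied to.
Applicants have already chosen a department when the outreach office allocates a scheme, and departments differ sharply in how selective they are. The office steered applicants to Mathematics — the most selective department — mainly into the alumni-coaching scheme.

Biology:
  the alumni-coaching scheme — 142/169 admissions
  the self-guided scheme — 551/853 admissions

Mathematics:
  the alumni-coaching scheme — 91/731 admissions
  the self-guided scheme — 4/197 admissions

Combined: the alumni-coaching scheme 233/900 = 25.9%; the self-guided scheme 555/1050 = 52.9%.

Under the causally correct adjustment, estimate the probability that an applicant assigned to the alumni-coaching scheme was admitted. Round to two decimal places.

0.50

Nothing the outreach scheme does changes department; the imbalance is an allocation artefact. With department also predicting the outcome, the pooled figure is confounded, and the within-stratum comparison is the causal one.
Standardising the alumni-coaching scheme to the population department mix: 0.524·142/169 + 0.476·91/731 = 0.500.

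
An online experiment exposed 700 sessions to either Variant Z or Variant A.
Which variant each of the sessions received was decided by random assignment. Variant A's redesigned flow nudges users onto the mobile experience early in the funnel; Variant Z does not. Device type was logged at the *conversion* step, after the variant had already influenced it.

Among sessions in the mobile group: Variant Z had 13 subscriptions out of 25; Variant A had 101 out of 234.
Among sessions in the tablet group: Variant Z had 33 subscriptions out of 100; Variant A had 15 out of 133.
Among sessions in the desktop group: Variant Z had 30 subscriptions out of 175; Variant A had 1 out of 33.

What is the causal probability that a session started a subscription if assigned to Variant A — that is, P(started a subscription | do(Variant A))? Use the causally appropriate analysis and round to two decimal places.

Device type here is a post-treatment variable shaped by the variant; conditioning on it would introduce bias rather than remove it. The overall comparison is the causal one.
So P(outcome | do(Variant A)) is just the pooled rate for Variant A: 117/400 = 0.292.

0.29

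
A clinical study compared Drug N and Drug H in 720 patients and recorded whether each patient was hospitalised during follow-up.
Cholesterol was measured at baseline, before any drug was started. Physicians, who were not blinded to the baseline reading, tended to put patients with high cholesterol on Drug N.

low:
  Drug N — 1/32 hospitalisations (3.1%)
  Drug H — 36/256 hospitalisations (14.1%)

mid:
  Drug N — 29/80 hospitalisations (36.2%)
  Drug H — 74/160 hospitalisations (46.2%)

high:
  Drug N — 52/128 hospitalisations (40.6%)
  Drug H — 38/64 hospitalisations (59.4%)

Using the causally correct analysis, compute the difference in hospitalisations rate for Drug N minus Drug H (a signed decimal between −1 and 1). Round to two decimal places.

-0.13

Since cholesterol is a pre-existing factor (not a product of the drug) and it affects the outcome on its own, it is a confounder. The stratified rates, not the pooled rate, identify the causal effect.
Adjusting over the population distribution of cholesterol: 0.400·(0.031−0.141) + 0.333·(0.362−0.463) + 0.267·(0.406−0.594) = -0.127.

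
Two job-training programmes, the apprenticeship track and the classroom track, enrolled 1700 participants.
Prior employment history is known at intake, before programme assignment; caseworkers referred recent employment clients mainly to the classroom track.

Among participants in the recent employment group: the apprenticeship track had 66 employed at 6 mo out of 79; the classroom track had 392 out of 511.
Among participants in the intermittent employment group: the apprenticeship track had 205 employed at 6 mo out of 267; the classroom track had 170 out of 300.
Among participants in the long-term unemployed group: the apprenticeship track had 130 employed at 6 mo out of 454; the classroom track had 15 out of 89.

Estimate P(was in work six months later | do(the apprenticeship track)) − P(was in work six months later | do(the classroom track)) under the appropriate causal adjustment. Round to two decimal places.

+0.13

Prior employment history is set before the programme has any effect — it is not caused by the programme — and it independently drives the outcome. That makes it a confounder, so the causal comparison is within prior employment history levels.
Adjusting over the population distribution of prior employment history: 0.347·(0.835−0.767) + 0.334·(0.768−0.567) + 0.319·(0.286−0.169) = +0.128.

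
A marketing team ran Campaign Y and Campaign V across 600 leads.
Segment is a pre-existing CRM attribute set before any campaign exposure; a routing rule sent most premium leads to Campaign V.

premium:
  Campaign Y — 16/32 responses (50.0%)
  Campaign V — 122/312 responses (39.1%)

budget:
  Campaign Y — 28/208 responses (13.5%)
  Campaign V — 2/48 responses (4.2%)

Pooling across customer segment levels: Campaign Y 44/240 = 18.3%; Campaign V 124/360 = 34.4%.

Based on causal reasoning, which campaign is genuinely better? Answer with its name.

Within every customer segment level Campaign Y has the higher rate, yet pooled Campaign V does — Simpson's reversal.
Here customer segment is a common cause — it drives both which campaign a case falls under and the outcome. The crude comparison mixes populations; the stratum-specific rates are the causally relevant ones.
Within each level — premium: 50.0% vs 39.1%; budget: 13.5% vs 4.2% — Campaign Y is higher every time.

Campaign Y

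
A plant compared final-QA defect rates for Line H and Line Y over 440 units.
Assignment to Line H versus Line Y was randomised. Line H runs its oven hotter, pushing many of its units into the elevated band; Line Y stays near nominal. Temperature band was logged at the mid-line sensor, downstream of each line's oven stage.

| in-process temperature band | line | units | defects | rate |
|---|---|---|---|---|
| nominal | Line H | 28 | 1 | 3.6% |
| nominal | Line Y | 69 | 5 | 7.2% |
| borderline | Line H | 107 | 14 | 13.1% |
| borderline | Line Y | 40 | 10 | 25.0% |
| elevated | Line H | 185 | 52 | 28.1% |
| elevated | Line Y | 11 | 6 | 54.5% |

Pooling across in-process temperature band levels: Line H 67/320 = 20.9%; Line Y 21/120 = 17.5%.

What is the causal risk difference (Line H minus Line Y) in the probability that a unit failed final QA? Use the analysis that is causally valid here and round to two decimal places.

+0.03

The in-process temperature band-specific comparison favours Line H throughout, but the pooled figures favour Line Y. The question is whether to condition on in-process temperature band.
In-process temperature band is downstream of the line. One should not condition on a consequence of treatment, so the overall rates are the right comparison.
The causal difference is the pooled difference: 0.209 − 0.175 = +0.034.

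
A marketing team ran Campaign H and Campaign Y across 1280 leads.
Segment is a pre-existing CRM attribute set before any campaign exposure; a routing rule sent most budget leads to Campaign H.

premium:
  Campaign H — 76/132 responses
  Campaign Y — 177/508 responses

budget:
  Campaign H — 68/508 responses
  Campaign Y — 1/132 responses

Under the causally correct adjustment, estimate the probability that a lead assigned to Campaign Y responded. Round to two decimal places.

0.18

Customer segment satisfies the back-door criterion: it is not a descendant of the campaign, and it blocks the spurious path from campaign to outcome. Adjusting for it (i.e., using the within-customer segment rates) gives the causal effect.
Standardising Campaign Y to the population customer segment mix: 0.500·177/508 + 0.500·1/132 = 0.178.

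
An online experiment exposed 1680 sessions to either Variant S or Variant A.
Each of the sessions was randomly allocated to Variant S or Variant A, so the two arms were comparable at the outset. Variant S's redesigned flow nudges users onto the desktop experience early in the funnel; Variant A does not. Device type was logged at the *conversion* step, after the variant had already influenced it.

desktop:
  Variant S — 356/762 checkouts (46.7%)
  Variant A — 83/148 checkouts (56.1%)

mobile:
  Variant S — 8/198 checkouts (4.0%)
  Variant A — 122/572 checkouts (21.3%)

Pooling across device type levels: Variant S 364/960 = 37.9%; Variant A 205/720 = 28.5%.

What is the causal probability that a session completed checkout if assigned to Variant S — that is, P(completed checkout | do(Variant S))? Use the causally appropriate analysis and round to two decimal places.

0.38

Within every device type level Variant A has the higher rate, yet pooled Variant S does — Simpson's reversal.
Device type lies on the pathway variant → device type → outcome, so adjusting for it blocks the indirect effect. For the total causal effect of variant, use the unadjusted pooled rates.
So P(outcome | do(Variant S)) is just the pooled rate for Variant S: 364/960 = 0.379.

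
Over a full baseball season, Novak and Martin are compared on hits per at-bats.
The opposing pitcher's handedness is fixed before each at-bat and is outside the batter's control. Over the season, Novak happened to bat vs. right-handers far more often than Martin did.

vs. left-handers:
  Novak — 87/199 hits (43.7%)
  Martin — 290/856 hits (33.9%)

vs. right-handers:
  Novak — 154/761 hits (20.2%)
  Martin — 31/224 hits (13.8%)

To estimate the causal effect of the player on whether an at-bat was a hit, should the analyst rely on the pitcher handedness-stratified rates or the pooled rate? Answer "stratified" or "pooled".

Nothing the player does changes pitcher handedness; the imbalance is an allocation artefact. With pitcher handedness also predicting the outcome, the pooled figure is confounded, and the within-stratum comparison is the causal one.
Within each level — vs. left-handers: 43.7% vs 33.9%; vs. right-handers: 20.2% vs 13.8% — Novak is higher every time.

stratified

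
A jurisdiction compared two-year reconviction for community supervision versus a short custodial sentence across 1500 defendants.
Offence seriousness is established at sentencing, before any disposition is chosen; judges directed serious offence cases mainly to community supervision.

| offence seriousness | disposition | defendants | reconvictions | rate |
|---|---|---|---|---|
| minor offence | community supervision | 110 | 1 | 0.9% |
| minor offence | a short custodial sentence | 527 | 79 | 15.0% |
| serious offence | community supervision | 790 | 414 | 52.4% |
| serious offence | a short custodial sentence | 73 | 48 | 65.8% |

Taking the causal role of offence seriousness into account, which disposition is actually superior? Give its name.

The imbalance in offence seriousness arose from how defendants were allocated, not from anything the disposition did; and offence seriousness independently affects the outcome. The pooled gap is confounded — condition on offence seriousness.
Within each level — minor offence: 0.9% vs 15.0%; serious offence: 52.4% vs 65.8% — community supervision is lower every time.

community supervision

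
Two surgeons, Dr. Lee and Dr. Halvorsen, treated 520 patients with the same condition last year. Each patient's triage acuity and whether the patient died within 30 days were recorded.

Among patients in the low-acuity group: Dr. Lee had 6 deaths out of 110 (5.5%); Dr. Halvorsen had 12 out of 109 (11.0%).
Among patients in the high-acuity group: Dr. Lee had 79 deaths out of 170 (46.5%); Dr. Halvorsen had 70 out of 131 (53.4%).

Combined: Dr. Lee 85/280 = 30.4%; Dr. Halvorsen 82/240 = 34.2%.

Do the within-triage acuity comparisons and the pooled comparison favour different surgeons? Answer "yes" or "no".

Within each triage acuity level (low-acuity 5.5% vs 11.0%; high-acuity 46.5% vs 53.4%), Dr. Lee has the lower rate every time. Pooled: 30.4% vs 34.2% — Dr. Lee has the lower rate overall. They agree.

no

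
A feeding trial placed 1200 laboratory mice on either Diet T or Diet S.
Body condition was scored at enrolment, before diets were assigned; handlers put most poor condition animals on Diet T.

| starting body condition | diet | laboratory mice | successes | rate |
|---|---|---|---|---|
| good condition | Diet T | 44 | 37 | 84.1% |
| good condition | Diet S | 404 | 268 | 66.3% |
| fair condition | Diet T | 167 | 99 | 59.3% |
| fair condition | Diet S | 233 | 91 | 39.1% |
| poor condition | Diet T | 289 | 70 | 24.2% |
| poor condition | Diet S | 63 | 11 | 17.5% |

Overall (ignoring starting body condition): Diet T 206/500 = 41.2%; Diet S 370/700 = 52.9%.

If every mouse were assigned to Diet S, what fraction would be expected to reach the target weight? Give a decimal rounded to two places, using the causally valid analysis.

0.43

Here starting body condition is a common cause — it drives both which diet a case falls under and the outcome. The crude comparison mixes populations; the stratum-specific rates are the causally relevant ones.
Standardising Diet S to the population starting body condition mix: 0.373·268/404 + 0.333·91/233 + 0.293·11/63 = 0.429.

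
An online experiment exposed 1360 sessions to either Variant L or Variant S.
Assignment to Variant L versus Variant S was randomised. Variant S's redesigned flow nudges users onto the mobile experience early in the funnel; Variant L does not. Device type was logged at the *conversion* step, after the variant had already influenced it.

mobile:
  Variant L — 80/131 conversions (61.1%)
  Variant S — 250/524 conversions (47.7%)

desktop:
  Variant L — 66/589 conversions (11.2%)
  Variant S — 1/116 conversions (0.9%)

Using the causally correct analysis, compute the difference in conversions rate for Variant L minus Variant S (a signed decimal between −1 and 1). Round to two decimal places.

The device type-specific comparison favours Variant L throughout, but the pooled figures favour Variant S. The question is whether to condition on device type.
Stratifying would compare variants among sessions the variants themselves sorted into device type groups — a form of selection on an intermediate. The unconditioned pooled rates give the total causal effect.
The causal difference is the pooled difference: 0.203 − 0.392 = -0.189.

-0.19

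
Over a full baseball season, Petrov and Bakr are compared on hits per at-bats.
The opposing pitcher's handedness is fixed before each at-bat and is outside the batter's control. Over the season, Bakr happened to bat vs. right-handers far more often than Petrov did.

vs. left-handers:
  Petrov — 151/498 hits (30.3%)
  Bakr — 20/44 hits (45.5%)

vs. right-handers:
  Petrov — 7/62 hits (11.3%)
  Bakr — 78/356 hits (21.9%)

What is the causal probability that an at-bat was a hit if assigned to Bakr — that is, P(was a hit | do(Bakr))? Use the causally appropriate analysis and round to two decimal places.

0.35

The pitcher handedness-specific comparison favours Bakr throughout, but the pooled figures favour Petrov. The question is whether to condition on pitcher handedness.
Pitcher handedness is set before the player has any effect — it is not caused by the player — and it independently drives the outcome. That makes it a confounder, so the causal comparison is within pitcher handedness levels.
Standardising Bakr to the population pitcher handedness mix: 0.565·20/44 + 0.435·78/356 = 0.352.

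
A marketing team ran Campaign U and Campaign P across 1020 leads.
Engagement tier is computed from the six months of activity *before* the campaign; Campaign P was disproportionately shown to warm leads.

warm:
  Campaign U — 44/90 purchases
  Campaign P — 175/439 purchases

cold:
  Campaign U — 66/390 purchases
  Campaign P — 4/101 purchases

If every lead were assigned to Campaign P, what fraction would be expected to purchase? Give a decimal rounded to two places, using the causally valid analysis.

0.23

Engagement tier satisfies the back-door criterion: it is not a descendant of the campaign, and it blocks the spurious path from campaign to outcome. Adjusting for it (i.e., using the within-engagement tier rates) gives the causal effect.
Standardising Campaign P to the population engagement tier mix: 0.519·175/439 + 0.481·4/101 = 0.226.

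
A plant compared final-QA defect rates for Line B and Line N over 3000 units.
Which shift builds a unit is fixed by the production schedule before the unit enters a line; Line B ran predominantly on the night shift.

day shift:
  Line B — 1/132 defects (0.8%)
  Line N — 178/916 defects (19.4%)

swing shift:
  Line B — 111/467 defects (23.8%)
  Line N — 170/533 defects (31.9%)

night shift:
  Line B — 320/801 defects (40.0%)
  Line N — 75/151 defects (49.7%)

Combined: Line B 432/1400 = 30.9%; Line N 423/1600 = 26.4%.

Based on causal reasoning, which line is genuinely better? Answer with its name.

Line B

Shift is set before the line has any effect — it is not caused by the line — and it independently drives the outcome. That makes it a confounder, so the causal comparison is within shift levels.
Within each level — day shift: 0.8% vs 19.4%; swing shift: 23.8% vs 31.9%; night shift: 40.0% vs 49.7% — Line B is lower every time.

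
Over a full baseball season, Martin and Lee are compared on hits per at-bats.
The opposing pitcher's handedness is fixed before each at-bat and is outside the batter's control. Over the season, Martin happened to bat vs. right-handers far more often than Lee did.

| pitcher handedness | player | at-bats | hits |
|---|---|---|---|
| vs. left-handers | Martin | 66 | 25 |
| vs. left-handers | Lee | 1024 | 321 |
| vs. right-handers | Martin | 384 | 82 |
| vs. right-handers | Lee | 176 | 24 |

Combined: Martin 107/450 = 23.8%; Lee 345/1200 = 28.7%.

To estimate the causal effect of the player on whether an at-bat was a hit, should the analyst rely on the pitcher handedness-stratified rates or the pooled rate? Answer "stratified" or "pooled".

stratified

Within every pitcher handedness level Martin has the higher rate, yet pooled Lee does — Simpson's reversal.
Since pitcher handedness is a pre-existing factor (not a product of the player) and it affects the outcome on its own, it is a confounder. The stratified rates, not the pooled rate, identify the causal effect.
Within each level — vs. left-handers: 37.9% vs 31.3%; vs. right-handers: 21.4% vs 13.6% — Martin is higher every time.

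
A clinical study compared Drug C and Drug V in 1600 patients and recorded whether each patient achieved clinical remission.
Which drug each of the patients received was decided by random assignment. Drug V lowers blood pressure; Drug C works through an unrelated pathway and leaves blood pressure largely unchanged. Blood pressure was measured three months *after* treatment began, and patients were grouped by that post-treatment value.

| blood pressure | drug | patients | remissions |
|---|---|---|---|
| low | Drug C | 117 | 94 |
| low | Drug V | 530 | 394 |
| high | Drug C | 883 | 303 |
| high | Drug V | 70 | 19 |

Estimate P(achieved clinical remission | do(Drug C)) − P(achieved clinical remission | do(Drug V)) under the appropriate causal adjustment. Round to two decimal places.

Because the drug influences blood pressure, blood pressure is a post-treatment mediator, not a confounder. Stratifying on it would bias the estimate; the causal effect is the crude pooled difference.
The causal difference is the pooled difference: 0.397 − 0.688 = -0.291.

-0.29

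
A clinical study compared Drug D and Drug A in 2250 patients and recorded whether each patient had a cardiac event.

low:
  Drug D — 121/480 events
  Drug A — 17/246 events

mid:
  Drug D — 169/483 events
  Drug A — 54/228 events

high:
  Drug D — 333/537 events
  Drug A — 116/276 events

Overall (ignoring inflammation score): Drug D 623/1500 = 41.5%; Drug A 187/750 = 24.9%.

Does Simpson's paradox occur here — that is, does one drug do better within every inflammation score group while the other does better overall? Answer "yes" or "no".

no

Within each inflammation score level (low 25.2% vs 6.9%; mid 35.0% vs 23.7%; high 62.0% vs 42.0%), Drug A has the lower rate every time. Pooled: 41.5% vs 24.9% — Drug A has the lower rate overall. They agree.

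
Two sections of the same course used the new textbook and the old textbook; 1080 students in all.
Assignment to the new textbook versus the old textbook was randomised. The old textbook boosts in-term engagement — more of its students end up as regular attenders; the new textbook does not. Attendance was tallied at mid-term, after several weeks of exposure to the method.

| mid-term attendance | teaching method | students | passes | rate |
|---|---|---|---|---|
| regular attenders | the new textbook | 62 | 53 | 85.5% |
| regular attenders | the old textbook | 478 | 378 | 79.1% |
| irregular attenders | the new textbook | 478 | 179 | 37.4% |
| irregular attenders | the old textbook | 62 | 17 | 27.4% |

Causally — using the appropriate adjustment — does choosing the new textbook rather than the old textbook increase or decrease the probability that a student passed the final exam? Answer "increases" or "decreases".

decreases

Mid-term attendance is recorded after the teaching method and is itself shifted by it — it sits on the causal path from teaching method to outcome. Conditioning on a mediator would strip out part of the effect we want; the pooled comparison gives the total causal effect.
Pooled: the new textbook 43.0% vs the old textbook 73.1%; the old textbook is higher overall.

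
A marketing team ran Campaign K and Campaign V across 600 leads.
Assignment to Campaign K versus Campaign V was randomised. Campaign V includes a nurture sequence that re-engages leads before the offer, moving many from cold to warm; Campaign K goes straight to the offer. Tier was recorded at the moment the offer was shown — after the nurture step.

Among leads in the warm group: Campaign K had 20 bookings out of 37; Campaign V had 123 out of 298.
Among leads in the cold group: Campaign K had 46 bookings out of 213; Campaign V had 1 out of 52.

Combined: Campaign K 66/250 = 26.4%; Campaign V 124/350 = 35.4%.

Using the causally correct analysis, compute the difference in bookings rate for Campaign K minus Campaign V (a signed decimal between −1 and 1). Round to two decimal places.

Because the campaign influences engagement tier, engagement tier is a post-treatment mediator, not a confounder. Stratifying on it would bias the estimate; the causal effect is the crude pooled difference.
The causal difference is the pooled difference: 0.264 − 0.354 = -0.090.

-0.09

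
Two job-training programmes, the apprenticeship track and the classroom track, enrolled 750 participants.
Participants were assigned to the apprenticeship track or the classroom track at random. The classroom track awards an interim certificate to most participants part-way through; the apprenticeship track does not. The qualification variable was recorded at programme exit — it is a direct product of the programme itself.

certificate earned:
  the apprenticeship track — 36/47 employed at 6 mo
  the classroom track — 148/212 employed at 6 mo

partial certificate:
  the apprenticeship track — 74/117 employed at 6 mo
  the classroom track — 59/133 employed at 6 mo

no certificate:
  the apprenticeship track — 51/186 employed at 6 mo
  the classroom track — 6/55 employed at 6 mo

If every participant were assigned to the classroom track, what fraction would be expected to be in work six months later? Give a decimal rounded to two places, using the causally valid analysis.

Qualification attained during the programme is recorded after the programme and is itself shifted by it — it sits on the causal path from programme to outcome. Conditioning on a mediator would strip out part of the effect we want; the pooled comparison gives the total causal effect.
So P(outcome | do(the classroom track)) is just the pooled rate for the classroom track: 213/400 = 0.532.

0.53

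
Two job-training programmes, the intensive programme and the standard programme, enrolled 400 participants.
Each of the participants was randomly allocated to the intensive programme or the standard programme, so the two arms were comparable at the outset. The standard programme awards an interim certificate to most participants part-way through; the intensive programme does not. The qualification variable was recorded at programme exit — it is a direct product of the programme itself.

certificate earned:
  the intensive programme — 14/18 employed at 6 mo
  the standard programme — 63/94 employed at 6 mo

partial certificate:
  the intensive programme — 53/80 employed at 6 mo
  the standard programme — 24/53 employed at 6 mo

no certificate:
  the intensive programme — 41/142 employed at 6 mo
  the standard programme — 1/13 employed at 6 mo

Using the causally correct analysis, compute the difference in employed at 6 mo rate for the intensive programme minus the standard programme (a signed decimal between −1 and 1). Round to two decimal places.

Qualification attained during the programme is recorded after the programme and is itself shifted by it — it sits on the causal path from programme to outcome. Conditioning on a mediator would strip out part of the effect we want; the pooled comparison gives the total causal effect.
The causal difference is the pooled difference: 0.450 − 0.550 = -0.100.

-0.10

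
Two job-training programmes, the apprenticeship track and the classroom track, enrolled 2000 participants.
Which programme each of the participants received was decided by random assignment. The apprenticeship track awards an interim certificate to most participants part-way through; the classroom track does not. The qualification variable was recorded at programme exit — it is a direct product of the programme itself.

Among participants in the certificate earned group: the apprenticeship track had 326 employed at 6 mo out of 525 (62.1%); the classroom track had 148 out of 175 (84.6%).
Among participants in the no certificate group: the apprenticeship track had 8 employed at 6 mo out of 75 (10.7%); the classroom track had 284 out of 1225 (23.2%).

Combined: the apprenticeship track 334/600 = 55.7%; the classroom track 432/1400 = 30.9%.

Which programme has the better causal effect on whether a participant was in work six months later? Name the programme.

Qualification attained during the programme here is a post-treatment variable shaped by the programme; conditioning on it would introduce bias rather than remove it. The overall comparison is the causal one.
Pooled: the apprenticeship track 55.7% vs the classroom track 30.9%; the apprenticeship track is higher overall.

the apprenticeship track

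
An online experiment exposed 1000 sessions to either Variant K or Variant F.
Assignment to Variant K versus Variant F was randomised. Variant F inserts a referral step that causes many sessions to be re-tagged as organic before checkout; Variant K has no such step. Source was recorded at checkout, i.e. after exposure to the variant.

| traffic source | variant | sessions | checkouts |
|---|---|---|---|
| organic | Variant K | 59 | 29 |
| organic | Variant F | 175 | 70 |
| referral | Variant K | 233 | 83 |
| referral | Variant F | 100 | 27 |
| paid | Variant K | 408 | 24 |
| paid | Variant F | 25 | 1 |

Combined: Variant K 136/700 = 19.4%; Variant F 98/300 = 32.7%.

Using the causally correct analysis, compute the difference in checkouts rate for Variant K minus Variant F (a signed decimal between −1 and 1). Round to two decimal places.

The stratified and pooled comparisons disagree (Variant K wins within each traffic source; Variant F wins overall), so the answer turns on the causal role of traffic source.
Because the variant influences traffic source, traffic source is a post-treatment mediator, not a confounder. Stratifying on it would bias the estimate; the causal effect is the crude pooled difference.
The causal difference is the pooled difference: 0.194 − 0.327 = -0.132.

-0.13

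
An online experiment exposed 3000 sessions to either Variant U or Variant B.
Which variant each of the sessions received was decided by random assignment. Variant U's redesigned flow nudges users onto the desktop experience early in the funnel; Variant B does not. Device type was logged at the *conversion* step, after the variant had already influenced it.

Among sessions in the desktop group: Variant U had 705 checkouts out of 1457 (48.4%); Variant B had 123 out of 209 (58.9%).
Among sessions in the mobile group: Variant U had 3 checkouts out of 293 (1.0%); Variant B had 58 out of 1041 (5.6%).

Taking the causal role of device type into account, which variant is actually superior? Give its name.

Variant U

The device type-specific comparison favours Variant B throughout, but the pooled figures favour Variant U. The question is whether to condition on device type.
Device type here is a post-treatment variable shaped by the variant; conditioning on it would introduce bias rather than remove it. The overall comparison is the causal one.
Pooled: Variant U 40.5% vs Variant B 14.5%; Variant U is higher overall.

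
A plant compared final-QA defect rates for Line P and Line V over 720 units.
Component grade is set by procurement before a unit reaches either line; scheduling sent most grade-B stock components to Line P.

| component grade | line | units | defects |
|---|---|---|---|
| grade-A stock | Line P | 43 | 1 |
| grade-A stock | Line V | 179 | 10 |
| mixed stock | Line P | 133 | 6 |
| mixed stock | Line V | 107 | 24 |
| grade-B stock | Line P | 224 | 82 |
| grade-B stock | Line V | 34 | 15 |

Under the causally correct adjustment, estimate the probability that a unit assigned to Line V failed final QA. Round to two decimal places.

0.25

Here component grade is a common cause — it drives both which line a case falls under and the outcome. The crude comparison mixes populations; the stratum-specific rates are the causally relevant ones.
Standardising Line V to the population component grade mix: 0.308·10/179 + 0.333·24/107 + 0.358·15/34 = 0.250.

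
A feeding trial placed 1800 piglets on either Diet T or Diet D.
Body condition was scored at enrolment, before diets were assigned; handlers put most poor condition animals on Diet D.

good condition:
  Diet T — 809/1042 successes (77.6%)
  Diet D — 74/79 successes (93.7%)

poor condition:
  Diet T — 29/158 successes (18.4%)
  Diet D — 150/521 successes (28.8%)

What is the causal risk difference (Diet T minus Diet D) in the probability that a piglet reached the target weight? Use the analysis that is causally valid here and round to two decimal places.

-0.14

The imbalance in starting body condition arose from how piglets were allocated, not from anything the diet did; and starting body condition independently affects the outcome. The pooled gap is confounded — condition on starting body condition.
Adjusting over the population distribution of starting body condition: 0.623·(0.776−0.937) + 0.377·(0.184−0.288) = -0.139.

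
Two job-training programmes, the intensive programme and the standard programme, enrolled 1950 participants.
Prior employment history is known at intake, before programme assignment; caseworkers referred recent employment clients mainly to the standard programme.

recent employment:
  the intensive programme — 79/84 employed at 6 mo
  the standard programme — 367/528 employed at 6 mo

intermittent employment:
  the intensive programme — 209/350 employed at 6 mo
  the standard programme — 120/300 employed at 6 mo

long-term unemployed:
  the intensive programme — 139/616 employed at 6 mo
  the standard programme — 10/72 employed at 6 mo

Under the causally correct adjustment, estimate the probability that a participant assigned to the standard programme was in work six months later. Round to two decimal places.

The imbalance in prior employment history arose from how participants were allocated, not from anything the programme did; and prior employment history independently affects the outcome. The pooled gap is confounded — condition on prior employment history.
Standardising the standard programme to the population prior employment history mix: 0.314·367/528 + 0.333·120/300 + 0.353·10/72 = 0.400.

0.40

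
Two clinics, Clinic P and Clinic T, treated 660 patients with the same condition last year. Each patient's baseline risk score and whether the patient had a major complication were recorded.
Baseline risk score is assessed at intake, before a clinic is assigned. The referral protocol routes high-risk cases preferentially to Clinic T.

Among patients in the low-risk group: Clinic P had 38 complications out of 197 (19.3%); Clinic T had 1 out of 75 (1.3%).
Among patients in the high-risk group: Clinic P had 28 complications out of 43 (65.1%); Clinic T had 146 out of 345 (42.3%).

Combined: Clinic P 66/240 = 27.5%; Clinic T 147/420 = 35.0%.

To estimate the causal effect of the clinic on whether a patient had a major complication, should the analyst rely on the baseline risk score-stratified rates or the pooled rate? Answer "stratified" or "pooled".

stratified

Baseline risk score differs across clinics for reasons unrelated to any effect of the clinic itself, and it separately predicts the outcome — a classic confounder. We must compare within baseline risk score levels.
Within each level — low-risk: 19.3% vs 1.3%; high-risk: 65.1% vs 42.3% — Clinic T is lower every time.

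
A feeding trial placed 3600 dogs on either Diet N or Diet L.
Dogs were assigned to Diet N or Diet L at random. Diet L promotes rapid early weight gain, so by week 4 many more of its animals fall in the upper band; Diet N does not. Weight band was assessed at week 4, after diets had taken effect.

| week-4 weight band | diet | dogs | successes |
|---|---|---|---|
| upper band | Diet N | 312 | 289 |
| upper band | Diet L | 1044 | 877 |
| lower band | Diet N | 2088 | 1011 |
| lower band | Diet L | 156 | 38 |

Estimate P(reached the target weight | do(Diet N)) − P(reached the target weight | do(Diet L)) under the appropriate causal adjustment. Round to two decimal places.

The stratified and pooled comparisons disagree (Diet N wins within each week-4 weight band; Diet L wins overall), so the answer turns on the causal role of week-4 weight band.
Stratifying would compare diets among dogs the diets themselves sorted into week-4 weight band groups — a form of selection on an intermediate. The unconditioned pooled rates give the total causal effect.
The causal difference is the pooled difference: 0.542 − 0.762 = -0.221.

-0.22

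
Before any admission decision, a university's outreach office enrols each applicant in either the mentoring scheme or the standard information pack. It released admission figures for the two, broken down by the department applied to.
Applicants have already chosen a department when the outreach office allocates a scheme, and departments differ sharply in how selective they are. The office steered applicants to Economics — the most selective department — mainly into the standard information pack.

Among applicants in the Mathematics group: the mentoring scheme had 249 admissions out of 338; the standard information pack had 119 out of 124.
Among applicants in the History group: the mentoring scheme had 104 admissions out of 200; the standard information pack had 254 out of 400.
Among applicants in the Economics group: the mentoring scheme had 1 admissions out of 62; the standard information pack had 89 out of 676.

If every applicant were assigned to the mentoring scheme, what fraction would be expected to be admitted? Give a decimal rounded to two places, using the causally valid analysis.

Within every department level the standard information pack has the higher rate, yet pooled the mentoring scheme does — Simpson's reversal.
Since department is a pre-existing factor (not a product of the outreach scheme) and it affects the outcome on its own, it is a confounder. The stratified rates, not the pooled rate, identify the causal effect.
Standardising the mentoring scheme to the population department mix: 0.257·249/338 + 0.333·104/200 + 0.410·1/62 = 0.369.

0.37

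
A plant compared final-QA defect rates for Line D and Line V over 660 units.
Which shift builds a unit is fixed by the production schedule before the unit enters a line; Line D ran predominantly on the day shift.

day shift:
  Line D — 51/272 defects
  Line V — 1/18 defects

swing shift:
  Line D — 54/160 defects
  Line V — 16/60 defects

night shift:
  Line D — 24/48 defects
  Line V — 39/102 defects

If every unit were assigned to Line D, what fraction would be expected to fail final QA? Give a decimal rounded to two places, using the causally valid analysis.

0.31

Line V is lower inside every shift stratum but Line D is lower in aggregate. Whether to stratify depends on how shift relates to the line.
Shift differs across lines for reasons unrelated to any effect of the line itself, and it separately predicts the outcome — a classic confounder. We must compare within shift levels.
Standardising Line D to the population shift mix: 0.439·51/272 + 0.333·54/160 + 0.227·24/48 = 0.309.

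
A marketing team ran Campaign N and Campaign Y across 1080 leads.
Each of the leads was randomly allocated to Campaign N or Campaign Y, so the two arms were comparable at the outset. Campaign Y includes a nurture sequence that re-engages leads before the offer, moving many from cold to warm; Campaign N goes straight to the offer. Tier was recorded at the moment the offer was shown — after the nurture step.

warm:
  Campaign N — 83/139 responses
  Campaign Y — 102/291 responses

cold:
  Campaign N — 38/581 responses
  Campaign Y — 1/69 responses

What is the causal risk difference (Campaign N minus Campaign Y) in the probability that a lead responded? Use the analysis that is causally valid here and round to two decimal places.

-0.12

Because the campaign influences engagement tier, engagement tier is a post-treatment mediator, not a confounder. Stratifying on it would bias the estimate; the causal effect is the crude pooled difference.
The causal difference is the pooled difference: 0.168 − 0.286 = -0.118.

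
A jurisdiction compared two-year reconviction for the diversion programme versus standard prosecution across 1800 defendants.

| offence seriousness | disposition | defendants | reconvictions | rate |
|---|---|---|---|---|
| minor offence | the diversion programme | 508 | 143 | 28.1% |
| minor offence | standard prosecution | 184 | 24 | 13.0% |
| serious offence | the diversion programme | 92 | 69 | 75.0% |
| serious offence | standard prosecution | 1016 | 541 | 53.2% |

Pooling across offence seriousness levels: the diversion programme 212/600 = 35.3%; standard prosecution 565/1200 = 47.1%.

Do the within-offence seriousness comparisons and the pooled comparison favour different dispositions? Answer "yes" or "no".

yes

Within each offence seriousness level (minor offence 28.1% vs 13.0%; serious offence 75.0% vs 53.2%), standard prosecution has the lower rate every time. Pooled: 35.3% vs 47.1% — the diversion programme has the lower rate overall. The two comparisons disagree.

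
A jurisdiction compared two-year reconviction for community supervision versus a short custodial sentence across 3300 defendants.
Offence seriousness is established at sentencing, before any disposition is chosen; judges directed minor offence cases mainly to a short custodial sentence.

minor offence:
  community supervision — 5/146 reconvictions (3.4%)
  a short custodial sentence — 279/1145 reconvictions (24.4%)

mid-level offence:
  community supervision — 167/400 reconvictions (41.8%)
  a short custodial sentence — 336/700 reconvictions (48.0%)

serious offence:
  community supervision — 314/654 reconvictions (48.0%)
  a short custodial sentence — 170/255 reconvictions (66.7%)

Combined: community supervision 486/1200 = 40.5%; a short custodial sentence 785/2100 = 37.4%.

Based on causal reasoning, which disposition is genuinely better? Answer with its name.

community supervision

The stratified and pooled comparisons disagree (community supervision wins within each offence seriousness; a short custodial sentence wins overall), so the answer turns on the causal role of offence seriousness.
Offence seriousness satisfies the back-door criterion: it is not a descendant of the disposition, and it blocks the spurious path from disposition to outcome. Adjusting for it (i.e., using the within-offence seriousness rates) gives the causal effect.
Within each level — minor offence: 3.4% vs 24.4%; mid-level offence: 41.8% vs 48.0%; serious offence: 48.0% vs 66.7% — community supervision is lower every time.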